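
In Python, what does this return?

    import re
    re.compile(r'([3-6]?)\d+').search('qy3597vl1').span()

(2, 6)

This matches optionally a character in [3-6] (captured); then one or more of a digit.
`re.search` scans for the first position where the pattern succeeds.
The match spans [2:6] → '3597'.
Captured: group 1 = '3'.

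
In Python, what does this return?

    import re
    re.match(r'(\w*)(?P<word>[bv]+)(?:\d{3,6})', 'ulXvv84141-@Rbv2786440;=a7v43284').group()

'ulXvv84141'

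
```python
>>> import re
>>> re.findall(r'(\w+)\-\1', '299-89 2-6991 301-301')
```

['301']

`\1` has to match the exact text group 1 already captured.
Matches: at [14:21] match '301-301', group 1 = '301'.
With a single group, `findall` returns only what that group captured — 1 item.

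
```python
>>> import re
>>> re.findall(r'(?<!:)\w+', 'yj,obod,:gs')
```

The negative lookahead/lookbehind blocks any match where the forbidden context is present.
`findall` yields the raw match text (3 of them) because the pattern has no groups.

['yj', 'obod', 's']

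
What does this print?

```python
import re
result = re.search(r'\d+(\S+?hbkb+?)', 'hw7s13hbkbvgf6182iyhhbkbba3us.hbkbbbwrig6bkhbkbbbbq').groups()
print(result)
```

('s13hbkb',)

The pattern matches one or more of a digit; then one or more of a non-whitespace character (lazy), then the literal 'hbk', then one or more of the literal 'b' (lazy) (captured).
The `?` after the quantifier makes it lazy — it takes as little as possible before letting the rest of the pattern try.
`re.search` scans for the first position where the pattern succeeds.
The match spans [2:10] → '7s13hbkb'.
Captured: group 1 = 's13hbkb'.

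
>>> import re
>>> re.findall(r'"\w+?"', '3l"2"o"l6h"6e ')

['"2"', '"l6h"']

Walking the string: at [2:5] → '"2"'; at [6:11] → '"l6h"'.
Since nothing is captured, `findall` lists the 2 matched substrings directly.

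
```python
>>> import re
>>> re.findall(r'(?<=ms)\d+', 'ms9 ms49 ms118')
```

The lookaround is zero-width — it requires the adjacent text to match without consuming it, so the asserted text isn't part of the match.
With no groups in the pattern, `findall` gives back each whole match — 3 here.

['9', '49', '118']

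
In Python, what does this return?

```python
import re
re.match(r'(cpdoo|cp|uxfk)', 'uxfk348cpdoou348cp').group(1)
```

The match spans [0:4] → 'uxfk'.
Captured: group 1 = 'uxfk'.

'uxfk'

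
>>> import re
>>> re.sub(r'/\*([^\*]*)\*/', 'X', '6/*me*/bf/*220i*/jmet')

'6XbfXjmet'

Each match is replaced by 'X'.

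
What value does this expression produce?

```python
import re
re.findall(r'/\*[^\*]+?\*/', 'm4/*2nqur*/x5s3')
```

['/*2nqur*/']

`findall` yields the raw match text (1 of them) because the pattern has no groups.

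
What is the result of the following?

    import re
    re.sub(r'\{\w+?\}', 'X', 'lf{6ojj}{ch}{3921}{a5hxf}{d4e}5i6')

Each match is replaced by 'X'.

'lfXXXXX5i6'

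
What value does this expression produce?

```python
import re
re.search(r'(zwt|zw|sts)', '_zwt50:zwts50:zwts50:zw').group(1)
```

'zwt'

The match spans [1:4] → 'zwt'.
Captured: group 1 = 'zwt'.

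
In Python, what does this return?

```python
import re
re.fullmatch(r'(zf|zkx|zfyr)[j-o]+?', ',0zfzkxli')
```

None

`re.fullmatch` is like wrapping the pattern in `^…$` (in single-line mode).
Here the string isn't matched end-to-end, so the call returns None.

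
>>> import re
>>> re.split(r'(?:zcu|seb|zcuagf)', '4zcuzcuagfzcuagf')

['4', '', 'agf', 'agf']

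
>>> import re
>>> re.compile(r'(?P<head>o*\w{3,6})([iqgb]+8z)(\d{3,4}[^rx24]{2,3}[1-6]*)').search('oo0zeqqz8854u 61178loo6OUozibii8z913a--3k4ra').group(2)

'bii8z'

The match spans [20:40] → 'oo6OUozibii8z913a--3'.
Captured: group 1 = 'oo6OUozi', group 2 = 'bii8z', group 3 = '913a--3'.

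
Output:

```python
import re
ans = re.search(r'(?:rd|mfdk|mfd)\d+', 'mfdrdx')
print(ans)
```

`re.search` scans for the first position where the pattern succeeds.
Here the pattern never matches, so the call returns None.

None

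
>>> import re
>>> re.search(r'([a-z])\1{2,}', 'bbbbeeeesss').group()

A backreference is literal: `\1` must see the identical characters the first group matched.
Unlike `match`, `search` isn't anchored — it looks for the pattern anywhere in the string.
The match spans [0:4] → 'bbbb'.
Captured: group 1 = 'b'.

'bbbb'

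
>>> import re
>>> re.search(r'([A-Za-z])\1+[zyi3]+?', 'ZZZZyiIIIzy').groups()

`\1` is not a pattern — it's the concrete string captured by group 1, re-applied verbatim.
`re.search` tries every starting position until one works.
The match spans [0:5] → 'ZZZZy'.
Captured: group 1 = 'Z'.

('Z',)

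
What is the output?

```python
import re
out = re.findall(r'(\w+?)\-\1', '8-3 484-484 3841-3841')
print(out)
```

['484', '3841']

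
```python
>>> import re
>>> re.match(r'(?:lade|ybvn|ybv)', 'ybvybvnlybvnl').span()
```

`re.match` only tries the pattern at the start of the string.
The match spans [0:3] → 'ybv'.

(0, 3)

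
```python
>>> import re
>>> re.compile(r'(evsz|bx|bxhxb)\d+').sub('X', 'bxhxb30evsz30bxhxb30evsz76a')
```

'XXXXa'

Matches: at [0:7] → 'bxhxb30'; at [7:13] → 'evsz30'; at [13:20] → 'bxhxb30'; at [20:26] → 'evsz76'.
Each match is replaced by 'X'.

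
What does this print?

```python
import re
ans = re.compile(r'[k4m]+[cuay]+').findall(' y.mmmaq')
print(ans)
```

`findall` yields the raw match text (1 of them) because the pattern has no groups.

['mmma']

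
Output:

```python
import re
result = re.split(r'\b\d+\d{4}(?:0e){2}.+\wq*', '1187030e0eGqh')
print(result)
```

['', '']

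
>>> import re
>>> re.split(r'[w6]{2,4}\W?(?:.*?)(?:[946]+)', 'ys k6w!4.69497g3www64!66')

The `?` after the quantifier makes it lazy — it takes as little as possible before letting the rest of the pattern try.
Splitting on the pattern gives 3 pieces.

['ys k', '.69497g3', '!66']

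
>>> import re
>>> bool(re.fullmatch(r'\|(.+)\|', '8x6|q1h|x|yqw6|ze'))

For `fullmatch`, every character of the input must be accounted for by the pattern.
Here the string isn't matched end-to-end, so the call returns None, and `bool(None)` is False.

False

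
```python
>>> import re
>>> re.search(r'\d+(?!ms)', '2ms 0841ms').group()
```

'084'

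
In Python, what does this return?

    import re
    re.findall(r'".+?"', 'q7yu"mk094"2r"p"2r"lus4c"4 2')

['"mk094"', '"p"', '"lus4c"']

The `?` after the quantifier makes it lazy — it takes as little as possible before letting the rest of the pattern try.
Since nothing is captured, `findall` lists the 3 matched substrings directly.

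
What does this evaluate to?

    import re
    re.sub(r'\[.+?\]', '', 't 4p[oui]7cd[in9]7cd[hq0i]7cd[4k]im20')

Matches: at [4:9] → '[oui]'; at [12:17] → '[in9]'; at [20:26] → '[hq0i]'; at [29:33] → '[4k]'.
Each match is replaced by ''.

't 4p7cd7cd7cdim20'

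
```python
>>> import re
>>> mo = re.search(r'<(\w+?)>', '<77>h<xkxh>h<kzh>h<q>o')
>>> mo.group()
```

`re.search` tries every starting position until one works.
The match spans [0:4] → '<77>'.
Captured: group 1 = '77'.

'<77>'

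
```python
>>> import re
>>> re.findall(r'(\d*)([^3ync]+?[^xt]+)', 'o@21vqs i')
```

Pattern: zero or more of a digit (captured); then one or more of any character except [3ync] (lazy), then one or more of any character except [xt] (captured).
`findall` packs the 2 group values into a tuple for every match.

[('', 'o@21vqs i')]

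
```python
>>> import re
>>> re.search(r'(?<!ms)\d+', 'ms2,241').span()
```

The negative lookahead/lookbehind blocks any match where the forbidden context is present.
The match spans [4:7] → '241'.

(4, 7)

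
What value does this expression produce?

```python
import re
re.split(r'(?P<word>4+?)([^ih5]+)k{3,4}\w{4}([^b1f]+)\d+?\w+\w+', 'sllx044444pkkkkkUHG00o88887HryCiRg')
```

['sllx0', '4', '4444pkk', '0o8888', '']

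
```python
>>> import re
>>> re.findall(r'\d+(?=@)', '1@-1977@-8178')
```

['1', '1977']

Because the assertion is zero-width, the text it checks is not consumed and won't appear in the result.
`findall` yields the raw match text (2 of them) because the pattern has no groups.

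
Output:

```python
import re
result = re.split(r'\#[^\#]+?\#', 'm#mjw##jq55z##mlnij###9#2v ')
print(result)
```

Matches to split on: at [1:6] → '#mjw#'; at [6:13] → '#jq55z#'; at [13:20] → '#mlnij#'; at [21:24] → '#9#'.
Splitting on the pattern gives 5 pieces.

['m', '', '', '#', '2v ']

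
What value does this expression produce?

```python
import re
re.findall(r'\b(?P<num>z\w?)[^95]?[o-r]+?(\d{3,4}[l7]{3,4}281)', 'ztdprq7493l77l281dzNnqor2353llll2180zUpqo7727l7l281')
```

Pattern: a word boundary (`\b`, zero-width); then a literal 'z', then optionally a word character (captured as 'num'); then optionally any character except [95], then one or more of a character in [o-r] (lazy); then 3 to 4 of a digit, then 3 to 4 of one of [l7], then the literal '281' (captured).
Scanning left to right: at [0:17] match 'ztdprq7493l77l281', groups = ('zt', '7493l77l281').
With 2 capturing groups, `findall` returns a 2-tuple per match.

[('zt', '7493l77l281')]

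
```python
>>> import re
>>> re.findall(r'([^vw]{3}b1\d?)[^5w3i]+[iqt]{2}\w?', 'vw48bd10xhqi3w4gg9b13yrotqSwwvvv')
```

Pattern: exactly 3 of any character except [vw], then the literal 'b1', then optionally a digit (captured); then one or more of any character except [5w3i], then exactly 2 of one of [iqt], then optionally a word character.
Scanning left to right: at [15:27] match 'gg9b13yrotqS', group 1 = 'gg9b13'.
With a single group, `findall` returns only what that group captured — 1 item.

['gg9b13']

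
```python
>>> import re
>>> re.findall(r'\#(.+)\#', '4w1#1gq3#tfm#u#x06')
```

['1gq3#tfm#u']

One capturing group, so `findall` returns just the captured substring from the one match — 1 in all.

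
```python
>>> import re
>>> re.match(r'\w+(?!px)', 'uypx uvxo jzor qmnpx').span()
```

(0, 4)

The negative lookaround is zero-width — it rules out positions where the adjacent text would match, without consuming anything.
`match` is anchored at position 0; if the pattern doesn't fit there, it returns None.
The match spans [0:4] → 'uypx'.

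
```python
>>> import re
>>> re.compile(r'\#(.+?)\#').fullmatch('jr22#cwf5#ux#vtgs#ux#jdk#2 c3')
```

None

For `fullmatch`, every character of the input must be accounted for by the pattern.
Here there's no way to consume every character, so the call returns None.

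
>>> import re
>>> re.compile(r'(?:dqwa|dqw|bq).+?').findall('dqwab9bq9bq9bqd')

['dqwab', 'bq9', 'bq9', 'bqd']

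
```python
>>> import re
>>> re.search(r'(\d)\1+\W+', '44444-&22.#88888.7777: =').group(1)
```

`\1` has to match the exact text group 1 already captured.
`search` walks the string left to right and returns the first match it finds.
The match spans [0:7] → '44444-&'.
Captured: group 1 = '4'.

'4'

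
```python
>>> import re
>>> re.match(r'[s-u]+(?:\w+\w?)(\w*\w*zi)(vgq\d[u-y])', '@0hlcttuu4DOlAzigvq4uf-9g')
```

This matches one or more of a character in [s-u]; then one or more of a word character, then optionally a word character (non-capturing group); then zero or more of a word character, then zero or more of a word character, then the literal 'zi' (captured); then the literal 'vgq', then a digit, then a character in [u-y] (captured).
With `match`, the pattern is implicitly anchored at the beginning.
Here position 0 doesn't satisfy it, so the call returns None.

None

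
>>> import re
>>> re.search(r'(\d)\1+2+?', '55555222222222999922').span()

(0, 6)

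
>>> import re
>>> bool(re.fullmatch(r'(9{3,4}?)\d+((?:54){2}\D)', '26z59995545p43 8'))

False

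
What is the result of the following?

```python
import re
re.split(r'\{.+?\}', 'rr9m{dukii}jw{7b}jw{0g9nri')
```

['rr9m', 'jw', 'jw{0g9nri']

The `?` after the quantifier makes it lazy — it takes as little as possible before letting the rest of the pattern try.
Matches to split on: at [4:11] → '{dukii}'; at [13:17] → '{7b}'.
`split` removes every match and returns the 3 fragments in between.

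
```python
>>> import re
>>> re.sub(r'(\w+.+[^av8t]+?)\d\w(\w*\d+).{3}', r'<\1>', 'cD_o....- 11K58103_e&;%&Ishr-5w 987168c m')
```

The replacement refers to a captured group, so each match is rewritten using its own captured text.

'<cD_o....- 11K58103_e&;%&Ishr-5w 987>'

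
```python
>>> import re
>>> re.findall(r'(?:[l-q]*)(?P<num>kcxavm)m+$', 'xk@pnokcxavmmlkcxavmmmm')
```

['kcxavm']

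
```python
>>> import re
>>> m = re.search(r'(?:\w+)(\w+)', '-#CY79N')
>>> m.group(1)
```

'N'

This matches one or more of a word character (non-capturing group); then one or more of a word character (captured).
`re.search` tries every starting position until one works.
The match spans [2:7] → 'CY79N'.
Captured: group 1 = 'N'.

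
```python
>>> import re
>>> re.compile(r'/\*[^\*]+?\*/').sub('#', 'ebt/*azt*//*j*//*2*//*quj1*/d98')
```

'ebt####d98'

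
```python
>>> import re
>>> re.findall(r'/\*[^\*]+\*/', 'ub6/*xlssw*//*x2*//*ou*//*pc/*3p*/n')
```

No capturing groups, so `findall` returns the 4 full match strings.

['/*xlssw*/', '/*x2*/', '/*ou*/', '/*3p*/']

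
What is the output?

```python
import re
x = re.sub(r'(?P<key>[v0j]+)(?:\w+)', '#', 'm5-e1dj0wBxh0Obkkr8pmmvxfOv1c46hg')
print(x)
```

m5-e1d#

Pattern: one or more of one of [v0j] (captured as 'key'); then one or more of a word character (non-capturing group).
Matches: at [6:33] → 'j0wBxh0Obkkr8pmmvxfOv1c46hg'.
Every occurrence is swapped for '#'.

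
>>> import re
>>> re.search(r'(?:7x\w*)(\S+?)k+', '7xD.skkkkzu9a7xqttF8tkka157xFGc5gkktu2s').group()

Pattern: the literal '7x', then zero or more of a word character (non-capturing group); then one or more of a non-whitespace character (lazy) (captured); then one or more of a literal 'k'.
A `+?`/`*?`/`{m,n}?` starts at its minimum and grows only as far as needed for what follows to match.
Unlike `match`, `search` isn't anchored — it looks for the pattern anywhere in the string.
The match spans [0:9] → '7xD.skkkk'.
Captured: group 1 = '.s'.

'7xD.skkkk'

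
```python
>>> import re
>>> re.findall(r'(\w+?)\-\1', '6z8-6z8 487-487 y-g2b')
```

The backreference `\1` re-matches whatever the first group consumed, character for character.
Scanning left to right: at [0:7] match '6z8-6z8', group 1 = '6z8'; at [8:15] match '487-487', group 1 = '487'.
`findall` collects group 1 from each match (2 total).

['6z8', '487']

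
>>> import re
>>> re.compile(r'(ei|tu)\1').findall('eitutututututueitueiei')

['tu', 'tu', 'tu', 'ei']

After group 1 captures some text, `\1` only succeeds where that same text appears again.
Walking the string: at [2:6] match 'tutu', group 1 = 'tu'; at [6:10] match 'tutu', group 1 = 'tu'; at [10:14] match 'tutu', group 1 = 'tu'; at [18:22] match 'eiei', group 1 = 'ei'.
With a single group, `findall` returns only what that group captured — 4 items.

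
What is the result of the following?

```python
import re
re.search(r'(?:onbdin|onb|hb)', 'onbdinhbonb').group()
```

The regex engine tests alternatives in the order written; an earlier branch that matches wins even if a later one would match more.
Unlike `match`, `search` isn't anchored — it looks for the pattern anywhere in the string.
The match spans [0:6] → 'onbdin'.

'onbdin'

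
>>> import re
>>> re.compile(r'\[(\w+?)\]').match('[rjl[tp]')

None

`re.match` only tries the pattern at the start of the string.
Here the string doesn't start with a match, so the call returns None.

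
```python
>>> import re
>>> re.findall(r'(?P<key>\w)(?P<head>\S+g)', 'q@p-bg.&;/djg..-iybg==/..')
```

[('q', '@p-bg.&;/djg..-iybg')]

The pattern matches a word character (captured as 'key'); then one or more of a non-whitespace character, then the literal 'g' (captured as 'head').
With 2 capturing groups, `findall` returns a 2-tuple per match.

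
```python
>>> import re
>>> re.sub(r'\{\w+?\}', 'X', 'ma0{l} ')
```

Every occurrence is swapped for 'X'.

'ma0X '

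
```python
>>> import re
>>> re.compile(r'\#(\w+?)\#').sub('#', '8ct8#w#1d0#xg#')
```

Matches: at [4:7] → '#w#'; at [10:14] → '#xg#'.
`sub` substitutes '#' at each match site.

'8ct8#1d0#'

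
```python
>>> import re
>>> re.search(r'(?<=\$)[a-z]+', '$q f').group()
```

The positive lookaround only admits positions where the adjacent text matches; those characters stay outside the span.
The match spans [1:2] → 'q'.

'q'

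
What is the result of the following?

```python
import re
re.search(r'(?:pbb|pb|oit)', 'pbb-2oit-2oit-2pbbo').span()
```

(0, 3)

Branches in `(...|...)` are attempted left-to-right; the first branch that allows the whole pattern to succeed is taken.
The match spans [0:3] → 'pbb'.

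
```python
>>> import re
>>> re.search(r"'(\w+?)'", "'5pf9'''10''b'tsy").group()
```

"'5pf9'"

`re.search` tries every starting position until one works.
The match spans [0:6] → "'5pf9'".
Captured: group 1 = '5pf9'.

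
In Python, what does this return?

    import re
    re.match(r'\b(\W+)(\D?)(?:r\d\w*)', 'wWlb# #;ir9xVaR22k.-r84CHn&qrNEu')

None

This matches a word boundary (`\b`, zero-width); then one or more of a non-word character (captured); then optionally a non-digit (captured); then the literal 'r', then a digit, then zero or more of a word character (non-capturing group).
With `match`, the pattern is implicitly anchored at the beginning.
Here the string doesn't start with a match, so the call returns None.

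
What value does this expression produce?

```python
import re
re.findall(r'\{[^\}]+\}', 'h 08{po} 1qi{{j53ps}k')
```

No capturing groups, so `findall` returns the 2 full match strings.

['{po}', '{{j53ps}']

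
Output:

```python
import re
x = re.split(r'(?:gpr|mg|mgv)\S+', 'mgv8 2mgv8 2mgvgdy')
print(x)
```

['', ' 2', ' 2', '']

`split` removes every match and returns the 4 fragments in between.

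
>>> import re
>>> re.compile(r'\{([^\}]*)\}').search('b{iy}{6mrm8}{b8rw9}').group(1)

'iy'

The match spans [1:5] → '{iy}'.
Captured: group 1 = 'iy'.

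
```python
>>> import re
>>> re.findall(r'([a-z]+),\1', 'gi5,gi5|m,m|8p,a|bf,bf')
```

['m', 'bf']

After group 1 captures some text, `\1` only succeeds where that same text appears again.
`findall` collects group 1 from each match (2 total).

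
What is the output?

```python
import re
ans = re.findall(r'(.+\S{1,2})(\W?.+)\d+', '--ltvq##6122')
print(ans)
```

The pattern matches one or more of any character, then 1 to 2 of a non-whitespace character (captured); then optionally a non-word character, then one or more of any character (captured); then one or more of a digit.
With 2 capturing groups, `findall` returns a 2-tuple per match.

[('--ltvq##61', '2')]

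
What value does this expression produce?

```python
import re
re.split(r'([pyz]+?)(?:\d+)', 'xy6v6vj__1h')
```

['x', 'y', 'v6vj__1h']

The pattern matches one or more of one of [pyz] (lazy) (captured); then one or more of a digit (non-capturing group).
With a capturing group present, the delimiter's captured portion is kept in the result list.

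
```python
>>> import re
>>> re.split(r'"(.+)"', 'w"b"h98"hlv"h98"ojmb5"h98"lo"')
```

Because the pattern has a capturing group, `split` also inserts each captured text between the pieces.

['w', 'b"h98"hlv"h98"ojmb5"h98"lo', '']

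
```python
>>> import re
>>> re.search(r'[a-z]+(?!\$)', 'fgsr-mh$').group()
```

'fgsr'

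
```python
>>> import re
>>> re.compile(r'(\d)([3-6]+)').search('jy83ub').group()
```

'83'

This matches a digit (captured); then one or more of a character in [3-6] (captured).
`re.search` tries every starting position until one works.
The match spans [2:4] → '83'.
Captured: group 1 = '8', group 2 = '3'.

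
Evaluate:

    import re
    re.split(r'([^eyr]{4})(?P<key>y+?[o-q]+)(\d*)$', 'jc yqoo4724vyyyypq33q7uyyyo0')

['jc yqoo4724vyyyypq3', '3q7u', 'yyyo', '0', '']

This matches exactly 4 of any character except [eyr] (captured); then one or more of the literal 'y' (lazy), then one or more of a character in [o-q] (captured as 'key'); then zero or more of a digit (captured); then anchored at the end.
Matches to split on: at [19:28] → '3q7uyyyo0'.
`re.split` interleaves the captured-group text with the surrounding fragments.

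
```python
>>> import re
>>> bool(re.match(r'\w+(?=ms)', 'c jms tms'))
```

The positive lookaround only admits positions where the adjacent text matches; those characters stay outside the span.
`match` is anchored at position 0; if the pattern doesn't fit there, it returns None.
Here the string doesn't start with a match, so the call returns None, and `bool(None)` is False.

False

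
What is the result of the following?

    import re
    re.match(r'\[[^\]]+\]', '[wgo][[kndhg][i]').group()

'[wgo]'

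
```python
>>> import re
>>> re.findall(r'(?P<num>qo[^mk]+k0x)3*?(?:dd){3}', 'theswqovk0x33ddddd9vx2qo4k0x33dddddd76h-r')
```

['qo4k0x']

Pattern: the literal 'qo', then one or more of any character except [mk], then the literal 'k0x' (captured as 'num'); then zero or more of a literal '3' (lazy), then the literal 'dd' repeated 3 times.
Matches: at [22:36] match 'qo4k0x33dddddd', group 1 = 'qo4k0x'.
`findall` collects group 1 from the one match (1 total).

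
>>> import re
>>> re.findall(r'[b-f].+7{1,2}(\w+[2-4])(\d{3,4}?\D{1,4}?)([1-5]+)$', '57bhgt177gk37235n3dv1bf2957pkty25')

[('235n3dv1bf2', '957pkty', '25')]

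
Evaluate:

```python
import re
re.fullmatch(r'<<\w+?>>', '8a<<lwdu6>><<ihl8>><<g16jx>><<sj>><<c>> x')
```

None

`re.fullmatch` requires the pattern to consume the entire string.
Here the pattern can't cover the whole string, so the call returns None.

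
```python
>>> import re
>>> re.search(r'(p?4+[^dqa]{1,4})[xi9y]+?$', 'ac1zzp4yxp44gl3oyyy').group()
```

'p44gl3oyyy'

The pattern matches optionally the literal 'p', then one or more of the literal '4', then 1 to 4 of any character except [dqa] (captured); then one or more of one of [xi9y] (lazy); then anchored at the end.
Unlike `match`, `search` isn't anchored — it looks for the pattern anywhere in the string.
The match spans [9:19] → 'p44gl3oyyy'.
Captured: group 1 = 'p44gl3o'.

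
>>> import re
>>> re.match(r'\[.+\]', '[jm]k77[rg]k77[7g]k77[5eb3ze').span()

(0, 18)

`match` is anchored at position 0; if the pattern doesn't fit there, it returns None.
The match spans [0:18] → '[jm]k77[rg]k77[7g]'.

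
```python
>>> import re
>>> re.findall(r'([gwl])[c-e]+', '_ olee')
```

['l']

Pattern: one of [gwl] (captured); then one or more of a character in [c-e].
With a single group, `findall` returns only what that group captured — 1 item.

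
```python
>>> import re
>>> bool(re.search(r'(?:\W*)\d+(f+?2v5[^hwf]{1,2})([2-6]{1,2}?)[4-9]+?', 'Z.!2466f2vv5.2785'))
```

False

Here the pattern never matches, so the call returns None, and `bool(None)` is False.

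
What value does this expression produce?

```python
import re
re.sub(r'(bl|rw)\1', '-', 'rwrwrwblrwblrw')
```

'-rwblrwblrw'

After group 1 captures some text, `\1` only succeeds where that same text appears again.
Matches: at [0:4] → 'rwrw'.
Each match is replaced by '-'.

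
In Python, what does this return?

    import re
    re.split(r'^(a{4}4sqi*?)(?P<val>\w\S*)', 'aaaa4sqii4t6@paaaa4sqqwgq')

['', 'aaaa4sq', 'ii4t6@paaaa4sqqwgq', '']

The pattern matches anchored at the start of the string; then exactly 4 of the literal 'a', then the literal '4sq', then zero or more of a literal 'i' (lazy) (captured); then a word character, then zero or more of a non-whitespace character (captured as 'val').
Matches to split on: at [0:25] → 'aaaa4sqii4t6@paaaa4sqqwgq'.
Because the pattern has a capturing group, `split` also inserts each captured text between the pieces.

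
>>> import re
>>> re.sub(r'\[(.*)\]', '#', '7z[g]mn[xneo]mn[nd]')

'7z#'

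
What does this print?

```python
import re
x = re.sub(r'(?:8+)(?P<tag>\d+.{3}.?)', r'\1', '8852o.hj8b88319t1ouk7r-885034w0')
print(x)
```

This matches one or more of a literal '8' (non-capturing group); then one or more of a digit, then exactly 3 of any character, then optionally any character (captured as 'tag').
Matches: at [0:8] → '8852o.hj'; at [10:19] → '88319t1ou'; at [23:31] → '885034w0'.
Each match is replaced using the text its own group 1 captured.

52o.hj8b319t1ouk7r-5034w0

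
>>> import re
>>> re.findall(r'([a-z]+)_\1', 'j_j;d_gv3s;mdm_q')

['j']

A backreference is literal: `\1` must see the identical characters the first group matched.
Walking the string: at [0:3] match 'j_j', group 1 = 'j'.
Because there's exactly one group, `findall` drops the full match and keeps group 1 from the one hit.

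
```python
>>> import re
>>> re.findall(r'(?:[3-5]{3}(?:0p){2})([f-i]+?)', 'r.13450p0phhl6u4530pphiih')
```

['h']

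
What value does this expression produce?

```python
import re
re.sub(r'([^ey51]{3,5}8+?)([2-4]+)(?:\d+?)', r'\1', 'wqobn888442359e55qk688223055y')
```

'wqobn8889e55qk68855y'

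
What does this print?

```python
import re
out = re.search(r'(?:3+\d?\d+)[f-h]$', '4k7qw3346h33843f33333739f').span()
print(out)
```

(16, 25)

The pattern matches one or more of a literal '3', then optionally a digit, then one or more of a digit (non-capturing group); then a character in [f-h]; then anchored at the end.
The match spans [16:25] → '33333739f'.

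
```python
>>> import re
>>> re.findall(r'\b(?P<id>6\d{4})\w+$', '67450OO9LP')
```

['67450']

With a single group, `findall` returns only what that group captured — 1 item.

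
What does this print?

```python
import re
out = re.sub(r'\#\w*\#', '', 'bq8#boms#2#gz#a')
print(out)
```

bq82a

Matches: at [3:9] → '#boms#'; at [10:14] → '#gz#'.
`sub` substitutes '' at each match site.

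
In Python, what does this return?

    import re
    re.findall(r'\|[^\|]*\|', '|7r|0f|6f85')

['|7r|']

Scanning left to right: at [0:4] → '|7r|'.
With no groups in the pattern, `findall` gives back each whole match — 1 here.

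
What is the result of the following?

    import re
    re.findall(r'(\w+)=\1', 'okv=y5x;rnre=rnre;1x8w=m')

['rnre']

After group 1 captures some text, `\1` only succeeds where that same text appears again.
One capturing group, so `findall` returns just the captured substring from the one match — 1 in all.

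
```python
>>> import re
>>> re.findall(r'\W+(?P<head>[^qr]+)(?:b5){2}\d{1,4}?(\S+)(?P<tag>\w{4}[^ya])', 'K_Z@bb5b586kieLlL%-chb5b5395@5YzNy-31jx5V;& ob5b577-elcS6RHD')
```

Lazy quantifiers expand one character at a time until the remainder of the pattern can match.
Multiple groups make `findall` return tuples — one 3-tuple for the one match.

[('bb5b586kieLlL%-chb5b5395@5YzNy-31jx5V;& o', '7-elc', 'S6RHD')]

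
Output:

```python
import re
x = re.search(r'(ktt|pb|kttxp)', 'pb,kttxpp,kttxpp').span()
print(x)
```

(0, 2)

The match spans [0:2] → 'pb'.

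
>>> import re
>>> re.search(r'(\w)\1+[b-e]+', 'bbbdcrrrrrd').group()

'bbbdc'

`\1` has to match the exact text group 1 already captured.
Unlike `match`, `search` isn't anchored — it looks for the pattern anywhere in the string.
The match spans [0:5] → 'bbbdc'.
Captured: group 1 = 'b'.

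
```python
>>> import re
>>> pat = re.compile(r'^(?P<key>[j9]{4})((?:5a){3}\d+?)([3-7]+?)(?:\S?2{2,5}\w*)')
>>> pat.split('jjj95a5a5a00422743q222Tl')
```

Pattern: anchored at the start of the string; then exactly 4 of one of [j9] (captured as 'key'); then the literal '5a' repeated 3 times, then one or more of a digit (lazy) (captured); then one or more of a character in [3-7] (lazy) (captured); then optionally a non-whitespace character, then 2 to 5 of the literal '2', then zero or more of a word character (non-capturing group).
Lazy quantifiers expand one character at a time until the remainder of the pattern can match.
Matches to split on: at [0:24] → 'jjj95a5a5a00422743q222Tl'.
With a capturing group present, the delimiter's captured portion is kept in the result list.

['', 'jjj9', '5a5a5a00', '4', '']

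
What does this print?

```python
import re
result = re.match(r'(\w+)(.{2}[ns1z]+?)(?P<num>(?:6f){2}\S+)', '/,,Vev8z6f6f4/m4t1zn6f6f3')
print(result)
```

The pattern matches one or more of a word character (captured); then exactly 2 of any character, then one or more of one of [ns1z] (lazy) (captured); then the literal '6f' repeated 2 times, then one or more of a non-whitespace character (captured as 'num').
`re.match` won't scan ahead — the pattern has to work from the very first character.
Here position 0 doesn't satisfy it, so the call returns None.

None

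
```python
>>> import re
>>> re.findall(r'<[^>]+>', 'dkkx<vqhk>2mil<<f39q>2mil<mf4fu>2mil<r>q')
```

Matches: at [4:10] → '<vqhk>'; at [14:21] → '<<f39q>'; at [25:32] → '<mf4fu>'; at [36:39] → '<r>'.
`findall` yields the raw match text (4 of them) because the pattern has no groups.

['<vqhk>', '<<f39q>', '<mf4fu>', '<r>']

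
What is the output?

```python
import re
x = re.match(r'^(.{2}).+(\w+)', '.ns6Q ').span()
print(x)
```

(0, 5)

The pattern matches anchored at the start of the string; then exactly 2 of any character (captured); then one or more of any character; then one or more of a word character (captured).
`re.match` only tries the pattern at the start of the string.
The match spans [0:5] → '.ns6Q'.
Captured: group 1 = '.n', group 2 = 'Q'.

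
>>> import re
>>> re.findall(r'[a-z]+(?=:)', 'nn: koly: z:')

Lookahead/lookbehind check context without consuming it, so the matched span excludes the asserted characters.
No capturing groups, so `findall` returns the 3 full match strings.

['nn', 'koly', 'z']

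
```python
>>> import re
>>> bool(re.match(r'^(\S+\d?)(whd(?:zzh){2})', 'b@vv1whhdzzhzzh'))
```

False

Pattern: anchored at the start of the string; then one or more of a non-whitespace character, then optionally a digit (captured); then the literal 'whd', then the literal 'zzh' repeated 2 times (captured).
With `match`, the pattern is implicitly anchored at the beginning.
Here position 0 doesn't satisfy it, so the call returns None, and `bool(None)` is False.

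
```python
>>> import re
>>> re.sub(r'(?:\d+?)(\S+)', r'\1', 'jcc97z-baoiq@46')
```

'jcc7z-baoiq@46'

This matches one or more of a digit (lazy) (non-capturing group); then one or more of a non-whitespace character (captured).
The `?` after the quantifier makes it lazy — it takes as little as possible before letting the rest of the pattern try.
Matches: at [3:15] → '97z-baoiq@46'.
The replacement refers to a captured group, so each match is rewritten using its own captured text.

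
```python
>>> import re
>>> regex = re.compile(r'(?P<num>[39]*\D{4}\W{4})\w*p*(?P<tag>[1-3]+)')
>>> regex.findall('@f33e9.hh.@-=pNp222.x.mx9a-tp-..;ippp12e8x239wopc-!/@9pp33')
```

[('9a-tp-..;', '3'), ('9wopc-!/@', '3')]

This matches zero or more of one of [39], then exactly 4 of a non-digit, then exactly 4 of a non-word character (captured as 'num'); then zero or more of a word character, then zero or more of the literal 'p'; then one or more of a character in [1-3] (captured as 'tag').
With 2 capturing groups, `findall` returns a 2-tuple per match.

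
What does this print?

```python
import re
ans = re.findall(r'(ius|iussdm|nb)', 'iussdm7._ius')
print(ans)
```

The regex engine tests alternatives in the order written; an earlier branch that matches wins even if a later one would match more.
Walking the string: at [0:3] match 'ius', group 1 = 'ius'; at [9:12] match 'ius', group 1 = 'ius'.
Because there's exactly one group, `findall` drops the full match and keeps group 1 from each hit.

['ius', 'ius']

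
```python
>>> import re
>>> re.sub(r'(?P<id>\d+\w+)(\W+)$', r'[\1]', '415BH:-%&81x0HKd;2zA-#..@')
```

`\1` in the replacement pulls in group 1's text for each match.

'415BH:-%&81x0HKd;[2zA]'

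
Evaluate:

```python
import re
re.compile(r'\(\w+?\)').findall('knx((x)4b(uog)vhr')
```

['(x)', '(uog)']

`findall` yields the raw match text (2 of them) because the pattern has no groups.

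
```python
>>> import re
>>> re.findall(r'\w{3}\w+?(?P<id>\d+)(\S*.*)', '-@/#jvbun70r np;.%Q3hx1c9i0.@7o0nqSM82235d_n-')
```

[('70', 'r np;.%Q3hx1c9i0.@7o0nqSM82235d_n-')]

The pattern matches exactly 3 of a word character, then one or more of a word character (lazy); then one or more of a digit (captured as 'id'); then zero or more of a non-whitespace character, then zero or more of any character (captured).
Walking the string: at [4:45] match 'jvbun70r np;.%Q3hx1c9i0.@7o0nqSM82235d_n-', groups = ('70', 'r np;.%Q3hx1c9i0.@7o0nqSM82235d_n-').
Multiple groups make `findall` return tuples — one 2-tuple for the one match.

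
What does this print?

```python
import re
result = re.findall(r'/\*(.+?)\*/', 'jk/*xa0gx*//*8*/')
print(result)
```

Because the quantifier is non-greedy, it stops expanding at the earliest point where the rest of the pattern can succeed.
`findall` collects group 1 from each match (2 total).

['xa0gx', '8']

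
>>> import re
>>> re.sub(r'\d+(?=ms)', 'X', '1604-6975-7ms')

'1604-6975-Xms'

The lookaround is zero-width — it requires the adjacent text to match without consuming it, so the asserted text isn't part of the match.
`sub` substitutes 'X' at each match site.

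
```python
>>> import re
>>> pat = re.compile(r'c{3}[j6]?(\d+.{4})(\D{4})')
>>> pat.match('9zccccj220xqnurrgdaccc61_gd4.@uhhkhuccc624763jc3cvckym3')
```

`re.match` only tries the pattern at the start of the string.
Here position 0 doesn't satisfy it, so the call returns None.

None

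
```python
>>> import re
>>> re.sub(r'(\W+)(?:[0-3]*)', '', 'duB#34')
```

This matches one or more of a non-word character (captured); then zero or more of a character in [0-3] (non-capturing group).
Matches: at [3:5] → '#3'.
Each match is replaced by ''.

'duB4'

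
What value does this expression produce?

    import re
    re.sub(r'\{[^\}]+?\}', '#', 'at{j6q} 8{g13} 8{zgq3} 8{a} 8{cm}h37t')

Matches: at [2:7] → '{j6q}'; at [9:14] → '{g13}'; at [16:22] → '{zgq3}'; at [24:27] → '{a}'; at [29:33] → '{cm}'.
`sub` substitutes '#' at each match site.

'at# 8# 8# 8# 8#h37t'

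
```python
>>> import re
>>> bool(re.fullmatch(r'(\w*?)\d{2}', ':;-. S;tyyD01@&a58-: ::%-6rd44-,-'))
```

False

This matches zero or more of a word character (lazy) (captured); then exactly 2 of a digit.
`re.fullmatch` requires the pattern to consume the entire string.
Here the string isn't matched end-to-end, so the call returns None, and `bool(None)` is False.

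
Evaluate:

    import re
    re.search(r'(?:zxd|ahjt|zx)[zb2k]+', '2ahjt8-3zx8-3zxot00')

None

`re.search` scans for the first position where the pattern succeeds.
Here no position works, so the call returns None.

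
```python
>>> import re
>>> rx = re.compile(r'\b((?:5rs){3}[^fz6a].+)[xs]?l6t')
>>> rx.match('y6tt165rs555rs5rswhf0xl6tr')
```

With `match`, the pattern is implicitly anchored at the beginning.
Here the pattern fails at index 0, so the call returns None.

None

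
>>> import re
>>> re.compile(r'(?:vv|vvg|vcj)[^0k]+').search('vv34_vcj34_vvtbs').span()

(0, 16)

The match spans [0:16] → 'vv34_vcj34_vvtbs'.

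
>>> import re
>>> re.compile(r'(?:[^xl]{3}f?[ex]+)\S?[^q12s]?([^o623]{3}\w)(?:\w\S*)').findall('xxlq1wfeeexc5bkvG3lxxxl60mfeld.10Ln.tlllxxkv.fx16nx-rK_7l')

This matches exactly 3 of any character except [xl], then optionally the literal 'f', then one or more of one of [ex] (non-capturing group); then optionally a non-whitespace character, then optionally any character except [q12s]; then exactly 3 of any character except [o623], then a word character (captured); then a word character, then zero or more of a non-whitespace character (non-capturing group).
Walking the string: at [3:57] match 'q1wfeeexc5bkvG3lxxxl60mfeld.10Ln.tlllxxkv.fx16nx-rK_7l', group 1 = 'bkvG'.
Because there's exactly one group, `findall` drops the full match and keeps group 1 from the one hit.

['bkvG']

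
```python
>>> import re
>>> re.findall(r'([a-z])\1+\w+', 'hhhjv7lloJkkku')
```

The backreference `\1` re-matches whatever the first group consumed, character for character.
Matches: at [0:14] match 'hhhjv7lloJkkku', group 1 = 'h'.
`findall` collects group 1 from the one match (1 total).

['h']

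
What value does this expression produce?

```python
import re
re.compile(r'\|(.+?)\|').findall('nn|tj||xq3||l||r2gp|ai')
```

A `+?`/`*?`/`{m,n}?` starts at its minimum and grows only as far as needed for what follows to match.
Matches: at [2:6] match '|tj|', group 1 = 'tj'; at [6:11] match '|xq3|', group 1 = 'xq3'; at [11:14] match '|l|', group 1 = 'l'; at [14:20] match '|r2gp|', group 1 = 'r2gp'.
Because there's exactly one group, `findall` drops the full match and keeps group 1 from each hit.

['tj', 'xq3', 'l', 'r2gp']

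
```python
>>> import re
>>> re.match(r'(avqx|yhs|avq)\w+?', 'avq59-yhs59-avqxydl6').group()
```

'avq5'

`re.match` only tries the pattern at the start of the string.
The match spans [0:4] → 'avq5'.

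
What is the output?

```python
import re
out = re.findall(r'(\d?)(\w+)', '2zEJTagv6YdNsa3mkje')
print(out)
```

[('2', 'zEJTagv6YdNsa3mkje')]

The pattern matches optionally a digit (captured); then one or more of a word character (captured).
Walking the string: at [0:19] match '2zEJTagv6YdNsa3mkje', groups = ('2', 'zEJTagv6YdNsa3mkje').
Multiple groups make `findall` return tuples — one 2-tuple for the one match.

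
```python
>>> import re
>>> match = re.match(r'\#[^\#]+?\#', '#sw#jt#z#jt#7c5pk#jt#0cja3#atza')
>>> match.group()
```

With `match`, the pattern is implicitly anchored at the beginning.
The match spans [0:4] → '#sw#'.

'#sw#'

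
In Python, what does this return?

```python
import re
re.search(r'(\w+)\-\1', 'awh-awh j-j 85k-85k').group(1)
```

A backreference is literal: `\1` must see the identical characters the first group matched.
`re.search` scans for the first position where the pattern succeeds.
The match spans [0:7] → 'awh-awh'.
Captured: group 1 = 'awh'.

'awh'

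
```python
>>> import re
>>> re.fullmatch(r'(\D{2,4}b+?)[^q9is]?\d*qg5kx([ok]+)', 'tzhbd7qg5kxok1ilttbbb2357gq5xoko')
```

Pattern: 2 to 4 of a non-digit, then one or more of the literal 'b' (lazy) (captured); then optionally any character except [q9is], then zero or more of a digit; then the literal 'qg', then the literal '5kx'; then one or more of one of [ok] (captured).
`fullmatch` succeeds only if the pattern covers the string from start to end.
Here the string isn't matched end-to-end, so the call returns None.

None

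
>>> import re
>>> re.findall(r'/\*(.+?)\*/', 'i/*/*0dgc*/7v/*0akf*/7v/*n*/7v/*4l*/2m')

Walking the string: at [1:11] match '/*/*0dgc*/', group 1 = '/*0dgc'; at [13:21] match '/*0akf*/', group 1 = '0akf'; at [23:28] match '/*n*/', group 1 = 'n'; at [30:36] match '/*4l*/', group 1 = '4l'.
With a single group, `findall` returns only what that group captured — 4 items.

['/*0dgc', '0akf', 'n', '4l']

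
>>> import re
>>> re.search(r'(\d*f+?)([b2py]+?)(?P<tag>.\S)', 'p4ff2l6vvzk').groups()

('4ff', '2', 'l6')

This matches zero or more of a digit, then one or more of a literal 'f' (lazy) (captured); then one or more of one of [b2py] (lazy) (captured); then any character, then a non-whitespace character (captured as 'tag').
`re.search` tries every starting position until one works.
The match spans [1:7] → '4ff2l6'.
Captured: group 1 = '4ff', group 2 = '2', group 3 = 'l6'.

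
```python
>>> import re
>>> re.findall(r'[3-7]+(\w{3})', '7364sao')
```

['sao']

The pattern matches one or more of a character in [3-7]; then exactly 3 of a word character (captured).
Matches: at [0:7] match '7364sao', group 1 = 'sao'.
With a single group, `findall` returns only what that group captured — 1 item.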